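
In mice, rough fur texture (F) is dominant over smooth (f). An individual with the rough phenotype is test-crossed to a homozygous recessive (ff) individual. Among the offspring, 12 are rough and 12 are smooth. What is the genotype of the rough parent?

Test cross: ? × ff
Offspring: 12 rough, 12 smooth — approximately 1:1.
A 1:1 ratio in a test cross indicates the unknown parent is heterozygous (Ff).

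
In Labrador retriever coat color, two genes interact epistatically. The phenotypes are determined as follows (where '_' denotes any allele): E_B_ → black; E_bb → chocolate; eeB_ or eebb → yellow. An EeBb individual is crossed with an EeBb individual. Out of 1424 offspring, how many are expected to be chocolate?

Cross: EeBb × EeBb — consider each gene separately:
E gene: Ee × Ee → 1 EE, 2 Ee, 1 ee → 3 E_ : 1 ee (out of 4)
B gene: Bb × Bb → 1 BB, 2 Bb, 1 bb → 3 B_ : 1 bb (out of 4)
Genotype classes (out of 4 × 4 = 16): E_B_ = 3×3 = 9; E_bb = 3×1 = 3; eeB_ = 1×3 = 3; eebb = 1×1 = 1
Apply the phenotype rules: E_B_ (9) → black; E_bb (3) → chocolate; eeB_ (3) + eebb (1) → yellow
Phenotype counts (out of 16): 9 black, 3 chocolate, 4 yellow
chocolate: 3 out of 16 → fraction 3/16
Expected count = 3/16 × 1424 = 267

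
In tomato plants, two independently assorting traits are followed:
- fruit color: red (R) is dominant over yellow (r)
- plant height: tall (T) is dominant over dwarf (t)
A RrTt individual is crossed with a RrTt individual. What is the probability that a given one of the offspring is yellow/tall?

Dihybrid cross RrTt × RrTt — consider each gene separately:
fruit color: Rr × Rr → 1 RR, 2 Rr, 1 rr → 3 R_ : 1 rr (out of 4)
plant height: Tt × Tt → 1 TT, 2 Tt, 1 tt → 3 T_ : 1 tt (out of 4)
Combine (counts out of 4 × 4 = 16): red/tall (R_T_) = 3×3 = 9; red/dwarf (R_tt) = 3×1 = 3; yellow/tall (rrT_) = 1×3 = 3; yellow/dwarf (rrtt) = 1×1 = 1
Phenotype counts (out of 16): 9 red/tall, 3 red/dwarf, 3 yellow/tall, 1 yellow/dwarf
yellow/tall: 3 out of 16
Probability: 3/16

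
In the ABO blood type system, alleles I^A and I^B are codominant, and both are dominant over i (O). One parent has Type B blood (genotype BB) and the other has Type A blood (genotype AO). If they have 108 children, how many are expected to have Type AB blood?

Cross: BB × AO
Possible offspring genotypes: 2 AB, 2 BO
Blood type counts: 2 Type AB, 2 Type B
Probability of Type AB: 2/4 = 1/2
Expected count = 1/2 × 108 = 54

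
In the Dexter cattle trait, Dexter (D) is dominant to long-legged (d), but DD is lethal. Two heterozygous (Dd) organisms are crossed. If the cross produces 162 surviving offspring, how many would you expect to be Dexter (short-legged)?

Cross: Dd × Dd
Punnett square offspring (before lethality): 1 DD, 2 Dd, 1 dd
The DD genotype is lethal (embryos die); surviving offspring: 2 Dd, 1 dd
Dexter (short-legged): 2 out of 3 → fraction 2/3
Expected count = 2/3 × 162 = 108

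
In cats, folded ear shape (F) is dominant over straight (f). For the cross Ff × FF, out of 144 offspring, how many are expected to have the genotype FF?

Punnett square for Ff × FF:
Offspring genotypes: 2 FF, 2 Ff
Total offspring: 4
Count with target: 2
Probability: 2/4 = 1/2
Expected count = 1/2 × 144 = 72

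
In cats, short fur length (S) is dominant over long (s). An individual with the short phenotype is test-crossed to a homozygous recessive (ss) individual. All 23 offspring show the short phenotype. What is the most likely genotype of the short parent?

Test cross: ? × ss
All offspring are short.
If the unknown parent were heterozygous (Ss), about half of 23 offspring would be long; none are. The unknown parent is most likely homozygous dominant (SS).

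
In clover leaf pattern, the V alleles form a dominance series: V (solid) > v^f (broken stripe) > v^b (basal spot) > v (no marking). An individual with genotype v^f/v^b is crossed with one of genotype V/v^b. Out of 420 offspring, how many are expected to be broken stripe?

Cross: v^f/v^b × V/v^b
Allele dominance: V > v^f > v^b > v
Offspring genotypes: 1 V/v^f, 1 v^f/v^b, 1 V/v^b, 1 v^b/v^b
Phenotype counts: 2 solid, 1 broken stripe, 1 basal spot
broken stripe: 1 out of 4 → fraction 1/4
Expected count = 1/4 × 420 = 105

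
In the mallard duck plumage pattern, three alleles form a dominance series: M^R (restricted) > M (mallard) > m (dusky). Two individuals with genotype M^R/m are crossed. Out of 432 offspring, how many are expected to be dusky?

Cross: M^R/m × M^R/m
Allele dominance: M^R > M > m
Offspring genotypes: 1 M^R/M^R, 2 M^R/m, 1 m/m
Phenotype counts: 3 restricted, 1 dusky
dusky: 1 out of 4 → fraction 1/4
Expected count = 1/4 × 432 = 108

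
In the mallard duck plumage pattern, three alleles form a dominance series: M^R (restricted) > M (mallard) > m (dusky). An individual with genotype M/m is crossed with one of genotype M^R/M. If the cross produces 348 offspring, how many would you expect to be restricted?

Cross: M/m × M^R/M
Allele dominance: M^R > M > m
Offspring genotypes: 1 M^R/M, 1 M/M, 1 M^R/m, 1 M/m
Phenotype counts: 2 restricted, 2 mallard
restricted: 2 out of 4 → fraction 1/2
Expected count = 1/2 × 348 = 174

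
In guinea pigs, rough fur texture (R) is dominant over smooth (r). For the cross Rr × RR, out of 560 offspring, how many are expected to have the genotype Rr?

Punnett square for Rr × RR:
Offspring genotypes: 2 RR, 2 Rr
Total offspring: 4
Count with target: 2
Probability: 2/4 = 1/2
Expected count = 1/2 × 560 = 280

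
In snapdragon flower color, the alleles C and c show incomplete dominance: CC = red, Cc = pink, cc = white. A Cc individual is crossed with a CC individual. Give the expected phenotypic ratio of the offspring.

Punnett square for Cc × CC:
Offspring genotypes: 2 CC, 2 Cc
Phenotype counts: 2 red, 2 pink
Ratio: 1 red : 1 pink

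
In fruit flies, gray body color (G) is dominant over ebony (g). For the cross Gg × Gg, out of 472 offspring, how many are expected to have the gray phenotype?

Punnett square for Gg × Gg:
Offspring genotypes: 1 GG, 2 Gg, 1 gg
Total offspring: 4
Count with target: 3
Probability: 3/4
Expected count = 3/4 × 472 = 354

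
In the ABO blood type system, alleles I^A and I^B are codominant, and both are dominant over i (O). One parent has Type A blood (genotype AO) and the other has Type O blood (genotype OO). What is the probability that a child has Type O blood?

Cross: AO × OO
Possible offspring genotypes: 2 AO, 2 OO
Blood type counts: 2 Type A, 2 Type O
Probability of Type O: 2/4 = 1/2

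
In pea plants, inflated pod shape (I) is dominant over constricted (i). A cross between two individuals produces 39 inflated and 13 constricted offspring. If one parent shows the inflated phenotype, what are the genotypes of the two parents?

Observed offspring: 39 inflated, 13 constricted
The observed ratio simplifies to 3:1. Constricted (ii) offspring appear, so each parent must contribute one i allele. The parent stated to show inflated carries I, so it is Ii. The other parent is then either Ii or ii: Ii × ii would give a 1:1 split, whereas Ii × Ii gives 3:1 — matching the data. So both parents are heterozygous (Ii × Ii).
Parent genotypes: Ii × Ii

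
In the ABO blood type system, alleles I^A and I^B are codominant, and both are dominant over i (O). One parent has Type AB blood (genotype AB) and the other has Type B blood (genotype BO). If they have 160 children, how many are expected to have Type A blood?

Cross: AB × BO
Possible offspring genotypes: 1 AB, 1 AO, 1 BB, 1 BO
Blood type counts: 1 Type AB, 1 Type A, 2 Type B
Probability of Type A: 1/4
Expected count = 1/4 × 160 = 40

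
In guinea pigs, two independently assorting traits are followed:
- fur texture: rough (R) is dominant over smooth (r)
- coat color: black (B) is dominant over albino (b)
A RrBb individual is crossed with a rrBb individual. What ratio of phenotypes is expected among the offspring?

Dihybrid cross RrBb × rrBb — consider each gene separately:
fur texture: Rr × rr → 2 Rr, 2 rr → 2 R_ : 2 rr (out of 4)
coat color: Bb × Bb → 1 BB, 2 Bb, 1 bb → 3 B_ : 1 bb (out of 4)
Combine (counts out of 4 × 4 = 16): rough/black (R_B_) = 2×3 = 6; rough/albino (R_bb) = 2×1 = 2; smooth/black (rrB_) = 2×3 = 6; smooth/albino (rrbb) = 2×1 = 2
Phenotype counts (out of 16): 6 rough/black, 2 rough/albino, 6 smooth/black, 2 smooth/albino
Ratio: 3 rough/black : 1 rough/albino : 3 smooth/black : 1 smooth/albino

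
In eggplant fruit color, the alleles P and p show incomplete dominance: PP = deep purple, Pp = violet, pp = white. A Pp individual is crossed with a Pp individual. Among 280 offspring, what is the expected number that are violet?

Punnett square for Pp × Pp:
Offspring genotypes: 1 PP, 2 Pp, 1 pp
Phenotype counts: 1 deep purple, 2 violet, 1 white
violet: 2 out of 4 → fraction 1/2
Expected count = 1/2 × 280 = 140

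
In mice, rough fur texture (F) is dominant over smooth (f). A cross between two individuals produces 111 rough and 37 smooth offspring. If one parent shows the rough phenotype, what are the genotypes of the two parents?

Observed offspring: 111 rough, 37 smooth
The observed ratio simplifies to 3:1. Smooth (ff) offspring appear, so each parent must contribute one f allele. The parent stated to show rough carries F, so it is Ff. The other parent is then either Ff or ff: Ff × ff would give a 1:1 split, whereas Ff × Ff gives 3:1 — matching the data. So both parents are heterozygous (Ff × Ff).
Parent genotypes: Ff × Ff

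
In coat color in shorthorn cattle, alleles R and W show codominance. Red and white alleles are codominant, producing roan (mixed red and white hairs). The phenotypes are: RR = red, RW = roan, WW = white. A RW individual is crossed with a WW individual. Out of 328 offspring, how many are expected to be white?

Punnett square for RW × WW:
Offspring genotypes: 2 RW, 2 WW
Phenotype counts: 2 roan, 2 white
white: 2 out of 4 → fraction 1/2
Expected count = 1/2 × 328 = 164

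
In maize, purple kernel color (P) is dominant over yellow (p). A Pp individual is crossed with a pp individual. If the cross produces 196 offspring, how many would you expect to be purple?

Punnett square for Pp × pp:
Offspring genotypes: 2 Pp, 2 pp
purple: 2, yellow: 2
purple: 2 out of 4 → fraction 1/2
Expected count = 1/2 × 196 = 98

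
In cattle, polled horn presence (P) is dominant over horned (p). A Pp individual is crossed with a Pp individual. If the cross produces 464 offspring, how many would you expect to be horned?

Punnett square for Pp × Pp:
Offspring genotypes: 1 PP, 2 Pp, 1 pp
polled: 3, horned: 1
horned: 1 out of 4 → fraction 1/4
Expected count = 1/4 × 464 = 116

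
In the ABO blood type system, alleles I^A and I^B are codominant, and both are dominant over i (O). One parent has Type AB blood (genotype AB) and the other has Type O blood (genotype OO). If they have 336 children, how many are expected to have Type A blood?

Cross: AB × OO
Possible offspring genotypes: 2 AO, 2 BO
Blood type counts: 2 Type A, 2 Type B
Probability of Type A: 2/4 = 1/2
Expected count = 1/2 × 336 = 168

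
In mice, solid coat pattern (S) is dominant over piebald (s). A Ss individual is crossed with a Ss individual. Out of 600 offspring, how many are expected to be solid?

Punnett square for Ss × Ss:
Offspring genotypes: 1 SS, 2 Ss, 1 ss
solid: 3, piebald: 1
solid: 3 out of 4 → fraction 3/4
Expected count = 3/4 × 600 = 450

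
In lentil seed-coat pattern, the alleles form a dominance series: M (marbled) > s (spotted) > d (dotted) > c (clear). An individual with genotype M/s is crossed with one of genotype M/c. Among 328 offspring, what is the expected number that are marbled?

Cross: M/s × M/c
Allele dominance: M > s > d > c
Offspring genotypes: 1 M/M, 1 M/c, 1 M/s, 1 s/c
Phenotype counts: 3 marbled, 1 spotted
marbled: 3 out of 4 → fraction 3/4
Expected count = 3/4 × 328 = 246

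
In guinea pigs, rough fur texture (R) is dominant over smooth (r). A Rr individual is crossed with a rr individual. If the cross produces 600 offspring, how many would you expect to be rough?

Punnett square for Rr × rr:
Offspring genotypes: 2 Rr, 2 rr
rough: 2, smooth: 2
rough: 2 out of 4 → fraction 1/2
Expected count = 1/2 × 600 = 300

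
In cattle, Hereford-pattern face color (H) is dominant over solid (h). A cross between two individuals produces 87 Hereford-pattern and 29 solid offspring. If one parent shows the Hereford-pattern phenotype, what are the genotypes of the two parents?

Observed offspring: 87 Hereford-pattern, 29 solid
The observed ratio simplifies to 3:1. Solid (hh) offspring appear, so each parent must contribute one h allele. The parent stated to show Hereford-pattern carries H, so it is Hh. The other parent is then either Hh or hh: Hh × hh would give a 1:1 split, whereas Hh × Hh gives 3:1 — matching the data. So both parents are heterozygous (Hh × Hh).
Parent genotypes: Hh × Hh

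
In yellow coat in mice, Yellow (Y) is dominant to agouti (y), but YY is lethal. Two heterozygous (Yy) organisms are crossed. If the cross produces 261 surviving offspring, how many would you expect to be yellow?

Cross: Yy × Yy
Punnett square offspring (before lethality): 1 YY, 2 Yy, 1 yy
The YY genotype is lethal (embryos die); surviving offspring: 2 Yy, 1 yy
yellow: 2 out of 3 → fraction 2/3
Expected count = 2/3 × 261 = 174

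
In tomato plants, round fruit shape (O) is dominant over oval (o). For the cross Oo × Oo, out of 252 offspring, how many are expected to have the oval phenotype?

Punnett square for Oo × Oo:
Offspring genotypes: 1 OO, 2 Oo, 1 oo
Total offspring: 4
Count with target: 1
Probability: 1/4
Expected count = 1/4 × 252 = 63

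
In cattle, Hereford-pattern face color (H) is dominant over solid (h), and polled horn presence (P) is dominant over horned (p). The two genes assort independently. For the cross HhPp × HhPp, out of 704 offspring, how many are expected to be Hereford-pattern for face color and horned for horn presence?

Dihybrid cross HhPp × HhPp — consider each gene separately:
face color: Hh × Hh → 1 HH, 2 Hh, 1 hh → 3 H_ : 1 hh (out of 4)
horn presence: Pp × Pp → 1 PP, 2 Pp, 1 pp → 3 P_ : 1 pp (out of 4)
Looking for: Hereford-pattern (H_) and horned (pp)
P(Hereford-pattern) = 3/4, P(horned) = 1/4
P(both) = 3/4 × 1/4 = 3/16
Expected count = 3/16 × 704 = 132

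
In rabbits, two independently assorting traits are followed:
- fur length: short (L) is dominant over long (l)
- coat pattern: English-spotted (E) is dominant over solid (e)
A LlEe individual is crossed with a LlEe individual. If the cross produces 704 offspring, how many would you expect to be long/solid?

Dihybrid cross LlEe × LlEe — consider each gene separately:
fur length: Ll × Ll → 1 LL, 2 Ll, 1 ll → 3 L_ : 1 ll (out of 4)
coat pattern: Ee × Ee → 1 EE, 2 Ee, 1 ee → 3 E_ : 1 ee (out of 4)
Combine (counts out of 4 × 4 = 16): short/English-spotted (L_E_) = 3×3 = 9; short/solid (L_ee) = 3×1 = 3; long/English-spotted (llE_) = 1×3 = 3; long/solid (llee) = 1×1 = 1
Phenotype counts (out of 16): 9 short/English-spotted, 3 short/solid, 3 long/English-spotted, 1 long/solid
long/solid: 1 out of 16 → fraction 1/16
Expected count = 1/16 × 704 = 44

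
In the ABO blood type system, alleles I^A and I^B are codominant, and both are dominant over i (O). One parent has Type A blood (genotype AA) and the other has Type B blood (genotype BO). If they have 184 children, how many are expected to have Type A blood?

Cross: AA × BO
Possible offspring genotypes: 2 AB, 2 AO
Blood type counts: 2 Type AB, 2 Type A
Probability of Type A: 2/4 = 1/2
Expected count = 1/2 × 184 = 92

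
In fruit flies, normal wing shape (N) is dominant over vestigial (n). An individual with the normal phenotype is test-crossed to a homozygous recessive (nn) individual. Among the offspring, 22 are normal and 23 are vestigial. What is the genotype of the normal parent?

Test cross: ? × nn
Offspring: 22 normal, 23 vestigial — approximately 1:1.
A 1:1 ratio in a test cross indicates the unknown parent is heterozygous (Nn).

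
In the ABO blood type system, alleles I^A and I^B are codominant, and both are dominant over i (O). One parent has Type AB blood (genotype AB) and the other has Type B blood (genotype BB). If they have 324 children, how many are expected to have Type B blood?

Cross: AB × BB
Possible offspring genotypes: 2 AB, 2 BB
Blood type counts: 2 Type AB, 2 Type B
Probability of Type B: 2/4 = 1/2
Expected count = 1/2 × 324 = 162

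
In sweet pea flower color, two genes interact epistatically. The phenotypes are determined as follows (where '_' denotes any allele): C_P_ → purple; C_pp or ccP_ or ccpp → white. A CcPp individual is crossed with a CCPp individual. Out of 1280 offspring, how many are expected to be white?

Cross: CcPp × CCPp — consider each gene separately:
C gene: Cc × CC → 2 CC, 2 Cc → 4 C_ (out of 4)
P gene: Pp × Pp → 1 PP, 2 Pp, 1 pp → 3 P_ : 1 pp (out of 4)
Genotype classes (out of 4 × 4 = 16): C_P_ = 4×3 = 12; C_pp = 4×1 = 4
Apply the phenotype rules: C_P_ (12) → purple; C_pp (4) → white
Phenotype counts (out of 16): 12 purple, 4 white
white: 4 out of 16 → fraction 1/4
Expected count = 1/4 × 1280 = 320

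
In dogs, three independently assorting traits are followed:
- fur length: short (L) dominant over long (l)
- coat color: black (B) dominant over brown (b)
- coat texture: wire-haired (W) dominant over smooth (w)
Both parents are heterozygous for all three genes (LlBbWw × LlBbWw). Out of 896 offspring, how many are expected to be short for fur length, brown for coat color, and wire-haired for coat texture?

Trihybrid cross: LlBbWw × LlBbWw
Each trait segregates independently with a 3:1 phenotypic ratio, so each gene contributes 3/4 (dominant) or 1/4 (recessive).
Target: short (fur length), brown (coat color), wire-haired (coat texture)
Probability = product of independent per-trait probabilities
= 3/4 × 1/4 × 3/4 = 9/64
Expected count = 9/64 × 896 = 126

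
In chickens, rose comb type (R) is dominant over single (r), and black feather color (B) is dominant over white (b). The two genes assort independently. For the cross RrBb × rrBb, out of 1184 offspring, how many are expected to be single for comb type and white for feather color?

Dihybrid cross RrBb × rrBb — consider each gene separately:
comb type: Rr × rr → 2 Rr, 2 rr → 2 R_ : 2 rr (out of 4)
feather color: Bb × Bb → 1 BB, 2 Bb, 1 bb → 3 B_ : 1 bb (out of 4)
Looking for: single (rr) and white (bb)
P(single) = 2/4, P(white) = 1/4
P(both) = 2/4 × 1/4 = 2/16 = 1/8
Expected count = 1/8 × 1184 = 148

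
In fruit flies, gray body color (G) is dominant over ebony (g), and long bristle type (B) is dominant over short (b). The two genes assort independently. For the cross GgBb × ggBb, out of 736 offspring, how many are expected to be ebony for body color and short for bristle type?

Dihybrid cross GgBb × ggBb — consider each gene separately:
body color: Gg × gg → 2 Gg, 2 gg → 2 G_ : 2 gg (out of 4)
bristle type: Bb × Bb → 1 BB, 2 Bb, 1 bb → 3 B_ : 1 bb (out of 4)
Looking for: ebony (gg) and short (bb)
P(ebony) = 2/4, P(short) = 1/4
P(both) = 2/4 × 1/4 = 2/16 = 1/8
Expected count = 1/8 × 736 = 92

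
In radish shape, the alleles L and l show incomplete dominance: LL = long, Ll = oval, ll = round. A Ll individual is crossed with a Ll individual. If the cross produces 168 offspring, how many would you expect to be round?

Punnett square for Ll × Ll:
Offspring genotypes: 1 LL, 2 Ll, 1 ll
Phenotype counts: 1 long, 2 oval, 1 round
round: 1 out of 4 → fraction 1/4
Expected count = 1/4 × 168 = 42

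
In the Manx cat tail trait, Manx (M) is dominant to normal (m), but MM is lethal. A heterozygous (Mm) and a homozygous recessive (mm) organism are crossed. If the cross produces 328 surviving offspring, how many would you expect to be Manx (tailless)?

Cross: Mm × mm
Punnett square offspring (before lethality): 2 Mm, 2 mm
No MM offspring are produced in this cross.
Manx (tailless): 2 out of 4 → fraction 1/2
Expected count = 1/2 × 328 = 164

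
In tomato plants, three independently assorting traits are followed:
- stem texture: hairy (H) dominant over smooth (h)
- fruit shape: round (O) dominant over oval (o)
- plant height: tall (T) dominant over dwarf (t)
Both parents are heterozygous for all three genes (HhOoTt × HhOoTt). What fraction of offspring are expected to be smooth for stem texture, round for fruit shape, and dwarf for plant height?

Trihybrid cross: HhOoTt × HhOoTt
Each trait segregates independently with a 3:1 phenotypic ratio, so each gene contributes 3/4 (dominant) or 1/4 (recessive).
Target: smooth (stem texture), round (fruit shape), dwarf (plant height)
Probability = product of independent per-trait probabilities
= 1/4 × 3/4 × 1/4 = 3/64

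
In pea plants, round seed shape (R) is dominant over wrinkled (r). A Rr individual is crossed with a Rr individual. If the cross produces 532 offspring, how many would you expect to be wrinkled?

Punnett square for Rr × Rr:
Offspring genotypes: 1 RR, 2 Rr, 1 rr
round: 3, wrinkled: 1
wrinkled: 1 out of 4 → fraction 1/4
Expected count = 1/4 × 532 = 133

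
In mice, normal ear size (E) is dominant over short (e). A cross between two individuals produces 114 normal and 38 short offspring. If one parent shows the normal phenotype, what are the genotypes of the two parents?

Observed offspring: 114 normal, 38 short
The observed ratio simplifies to 3:1. Short (ee) offspring appear, so each parent must contribute one e allele. The parent stated to show normal carries E, so it is Ee. The other parent is then either Ee or ee: Ee × ee would give a 1:1 split, whereas Ee × Ee gives 3:1 — matching the data. So both parents are heterozygous (Ee × Ee).
Parent genotypes: Ee × Ee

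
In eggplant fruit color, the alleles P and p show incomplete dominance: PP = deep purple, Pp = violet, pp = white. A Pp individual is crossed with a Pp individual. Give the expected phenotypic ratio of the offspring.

Punnett square for Pp × Pp:
Offspring genotypes: 1 PP, 2 Pp, 1 pp
Phenotype counts: 1 deep purple, 2 violet, 1 white
Ratio: 1 deep purple : 2 violet : 1 white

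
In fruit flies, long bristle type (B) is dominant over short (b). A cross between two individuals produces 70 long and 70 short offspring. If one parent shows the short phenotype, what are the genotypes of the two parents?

Observed offspring: 70 long, 70 short
The observed ratio simplifies to 1:1. One parent shows short, so its genotype must be bb. A 1:1 offspring split requires the other parent to be heterozygous (Bb).
Parent genotypes: bb × Bb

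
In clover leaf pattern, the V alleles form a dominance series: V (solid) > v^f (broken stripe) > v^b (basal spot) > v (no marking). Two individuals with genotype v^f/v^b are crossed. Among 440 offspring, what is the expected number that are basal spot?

Cross: v^f/v^b × v^f/v^b
Allele dominance: V > v^f > v^b > v
Offspring genotypes: 1 v^f/v^f, 2 v^f/v^b, 1 v^b/v^b
Phenotype counts: 3 broken stripe, 1 basal spot
basal spot: 1 out of 4 → fraction 1/4
Expected count = 1/4 × 440 = 110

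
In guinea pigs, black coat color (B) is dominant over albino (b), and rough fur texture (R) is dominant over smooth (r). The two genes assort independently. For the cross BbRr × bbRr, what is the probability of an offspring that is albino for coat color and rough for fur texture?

Dihybrid cross BbRr × bbRr — consider each gene separately:
coat color: Bb × bb → 2 Bb, 2 bb → 2 B_ : 2 bb (out of 4)
fur texture: Rr × Rr → 1 RR, 2 Rr, 1 rr → 3 R_ : 1 rr (out of 4)
Looking for: albino (bb) and rough (R_)
P(albino) = 2/4, P(rough) = 3/4
P(both) = 2/4 × 3/4 = 6/16 = 3/8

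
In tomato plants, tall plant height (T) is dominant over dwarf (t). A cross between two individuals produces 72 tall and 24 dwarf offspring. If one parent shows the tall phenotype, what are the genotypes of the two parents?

Observed offspring: 72 tall, 24 dwarf
The observed ratio simplifies to 3:1. Dwarf (tt) offspring appear, so each parent must contribute one t allele. The parent stated to show tall carries T, so it is Tt. The other parent is then either Tt or tt: Tt × tt would give a 1:1 split, whereas Tt × Tt gives 3:1 — matching the data. So both parents are heterozygous (Tt × Tt).
Parent genotypes: Tt × Tt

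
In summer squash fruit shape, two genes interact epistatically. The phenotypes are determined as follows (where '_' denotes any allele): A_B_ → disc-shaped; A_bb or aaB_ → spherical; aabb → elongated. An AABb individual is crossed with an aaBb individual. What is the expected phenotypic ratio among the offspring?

Cross: AABb × aaBb — consider each gene separately:
A gene: AA × aa → 4 Aa → 4 A_ (out of 4)
B gene: Bb × Bb → 1 BB, 2 Bb, 1 bb → 3 B_ : 1 bb (out of 4)
Genotype classes (out of 4 × 4 = 16): A_B_ = 4×3 = 12; A_bb = 4×1 = 4
Apply the phenotype rules: A_B_ (12) → disc-shaped; A_bb (4) → spherical
Phenotype counts (out of 16): 12 disc-shaped, 4 spherical
Ratio: 3 disc-shaped : 1 spherical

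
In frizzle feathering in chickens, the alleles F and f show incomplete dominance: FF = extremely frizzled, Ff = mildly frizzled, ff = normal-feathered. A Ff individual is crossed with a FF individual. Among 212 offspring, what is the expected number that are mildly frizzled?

Punnett square for Ff × FF:
Offspring genotypes: 2 FF, 2 Ff
Phenotype counts: 2 extremely frizzled, 2 mildly frizzled
mildly frizzled: 2 out of 4 → fraction 1/2
Expected count = 1/2 × 212 = 106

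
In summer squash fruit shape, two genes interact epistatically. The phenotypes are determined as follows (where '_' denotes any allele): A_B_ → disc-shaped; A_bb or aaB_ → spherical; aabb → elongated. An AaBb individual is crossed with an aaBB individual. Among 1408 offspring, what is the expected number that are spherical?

Cross: AaBb × aaBB — consider each gene separately:
A gene: Aa × aa → 2 Aa, 2 aa → 2 A_ : 2 aa (out of 4)
B gene: Bb × BB → 2 BB, 2 Bb → 4 B_ (out of 4)
Genotype classes (out of 4 × 4 = 16): A_B_ = 2×4 = 8; aaB_ = 2×4 = 8
Apply the phenotype rules: A_B_ (8) → disc-shaped; aaB_ (8) → spherical
Phenotype counts (out of 16): 8 disc-shaped, 8 spherical
spherical: 8 out of 16 → fraction 1/2
Expected count = 1/2 × 1408 = 704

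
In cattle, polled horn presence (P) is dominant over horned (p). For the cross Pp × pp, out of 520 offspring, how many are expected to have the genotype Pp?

Punnett square for Pp × pp:
Offspring genotypes: 2 Pp, 2 pp
Total offspring: 4
Count with target: 2
Probability: 2/4 = 1/2
Expected count = 1/2 × 520 = 260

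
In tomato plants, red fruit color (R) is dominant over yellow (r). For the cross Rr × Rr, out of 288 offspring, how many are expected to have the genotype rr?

Punnett square for Rr × Rr:
Offspring genotypes: 1 RR, 2 Rr, 1 rr
Total offspring: 4
Count with target: 1
Probability: 1/4
Expected count = 1/4 × 288 = 72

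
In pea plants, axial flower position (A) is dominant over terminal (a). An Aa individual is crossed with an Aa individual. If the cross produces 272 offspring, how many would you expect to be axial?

Punnett square for Aa × Aa:
Offspring genotypes: 1 AA, 2 Aa, 1 aa
axial: 3, terminal: 1
axial: 3 out of 4 → fraction 3/4
Expected count = 3/4 × 272 = 204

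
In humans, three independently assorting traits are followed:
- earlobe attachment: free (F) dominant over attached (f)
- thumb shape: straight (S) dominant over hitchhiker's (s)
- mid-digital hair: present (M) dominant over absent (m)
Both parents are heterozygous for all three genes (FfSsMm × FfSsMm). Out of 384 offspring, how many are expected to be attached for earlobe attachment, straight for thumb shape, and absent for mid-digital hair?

Trihybrid cross: FfSsMm × FfSsMm
Each trait segregates independently with a 3:1 phenotypic ratio, so each gene contributes 3/4 (dominant) or 1/4 (recessive).
Target: attached (earlobe attachment), straight (thumb shape), absent (mid-digital hair)
Probability = product of independent per-trait probabilities
= 1/4 × 3/4 × 1/4 = 3/64
Expected count = 3/64 × 384 = 18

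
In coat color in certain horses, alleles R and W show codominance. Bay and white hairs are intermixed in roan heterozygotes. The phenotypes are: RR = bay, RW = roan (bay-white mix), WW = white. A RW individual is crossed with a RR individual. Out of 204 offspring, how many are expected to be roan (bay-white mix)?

Punnett square for RW × RR:
Offspring genotypes: 2 RR, 2 RW
Phenotype counts: 2 bay, 2 roan (bay-white mix)
roan (bay-white mix): 2 out of 4 → fraction 1/2
Expected count = 1/2 × 204 = 102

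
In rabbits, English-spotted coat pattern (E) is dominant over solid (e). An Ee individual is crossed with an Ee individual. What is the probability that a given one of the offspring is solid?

Punnett square for Ee × Ee:
Offspring genotypes: 1 EE, 2 Ee, 1 ee
English-spotted: 3, solid: 1
solid: 1 out of 4
Probability: 1/4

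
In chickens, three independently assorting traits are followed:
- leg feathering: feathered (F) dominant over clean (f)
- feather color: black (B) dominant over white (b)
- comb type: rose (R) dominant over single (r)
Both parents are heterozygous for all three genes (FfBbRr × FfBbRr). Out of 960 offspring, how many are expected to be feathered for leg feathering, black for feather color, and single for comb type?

Trihybrid cross: FfBbRr × FfBbRr
Each trait segregates independently with a 3:1 phenotypic ratio, so each gene contributes 3/4 (dominant) or 1/4 (recessive).
Target: feathered (leg feathering), black (feather color), single (comb type)
Probability = product of independent per-trait probabilities
= 3/4 × 3/4 × 1/4 = 9/64
Expected count = 9/64 × 960 = 135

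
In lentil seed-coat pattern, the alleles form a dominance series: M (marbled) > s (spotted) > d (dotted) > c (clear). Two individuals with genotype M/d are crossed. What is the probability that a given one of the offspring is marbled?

Cross: M/d × M/d
Allele dominance: M > s > d > c
Offspring genotypes: 1 M/M, 2 M/d, 1 d/d
Phenotype counts: 3 marbled, 1 dotted
marbled: 3 out of 4
Probability: 3/4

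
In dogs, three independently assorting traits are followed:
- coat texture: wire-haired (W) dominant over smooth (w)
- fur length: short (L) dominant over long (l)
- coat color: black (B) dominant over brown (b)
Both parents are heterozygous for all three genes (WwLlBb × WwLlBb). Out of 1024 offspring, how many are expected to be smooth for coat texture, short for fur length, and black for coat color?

Trihybrid cross: WwLlBb × WwLlBb
Each trait segregates independently with a 3:1 phenotypic ratio, so each gene contributes 3/4 (dominant) or 1/4 (recessive).
Target: smooth (coat texture), short (fur length), black (coat color)
Probability = product of independent per-trait probabilities
= 1/4 × 3/4 × 3/4 = 9/64
Expected count = 9/64 × 1024 = 144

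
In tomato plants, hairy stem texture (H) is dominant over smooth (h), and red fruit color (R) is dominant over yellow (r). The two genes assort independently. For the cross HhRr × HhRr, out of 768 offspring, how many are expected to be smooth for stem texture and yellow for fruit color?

Dihybrid cross HhRr × HhRr — consider each gene separately:
stem texture: Hh × Hh → 1 HH, 2 Hh, 1 hh → 3 H_ : 1 hh (out of 4)
fruit color: Rr × Rr → 1 RR, 2 Rr, 1 rr → 3 R_ : 1 rr (out of 4)
Looking for: smooth (hh) and yellow (rr)
P(smooth) = 1/4, P(yellow) = 1/4
P(both) = 1/4 × 1/4 = 1/16
Expected count = 1/16 × 768 = 48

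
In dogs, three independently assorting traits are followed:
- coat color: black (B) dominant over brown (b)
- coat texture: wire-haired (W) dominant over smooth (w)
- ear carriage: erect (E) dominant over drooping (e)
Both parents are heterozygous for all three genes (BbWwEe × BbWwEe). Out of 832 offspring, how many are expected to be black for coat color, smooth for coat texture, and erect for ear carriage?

Trihybrid cross: BbWwEe × BbWwEe
Each trait segregates independently with a 3:1 phenotypic ratio, so each gene contributes 3/4 (dominant) or 1/4 (recessive).
Target: black (coat color), smooth (coat texture), erect (ear carriage)
Probability = product of independent per-trait probabilities
= 3/4 × 1/4 × 3/4 = 9/64
Expected count = 9/64 × 832 = 117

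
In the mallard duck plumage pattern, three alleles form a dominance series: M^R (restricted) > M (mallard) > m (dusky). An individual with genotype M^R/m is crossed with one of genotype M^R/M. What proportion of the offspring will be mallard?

Cross: M^R/m × M^R/M
Allele dominance: M^R > M > m
Offspring genotypes: 1 M^R/M^R, 1 M^R/M, 1 M^R/m, 1 M/m
Phenotype counts: 3 restricted, 1 mallard
mallard: 1 out of 4
Probability: 1/4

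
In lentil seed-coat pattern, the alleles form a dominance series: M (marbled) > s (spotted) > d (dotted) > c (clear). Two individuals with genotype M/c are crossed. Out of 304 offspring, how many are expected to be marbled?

Cross: M/c × M/c
Allele dominance: M > s > d > c
Offspring genotypes: 1 M/M, 2 M/c, 1 c/c
Phenotype counts: 3 marbled, 1 clear
marbled: 3 out of 4 → fraction 3/4
Expected count = 3/4 × 304 = 228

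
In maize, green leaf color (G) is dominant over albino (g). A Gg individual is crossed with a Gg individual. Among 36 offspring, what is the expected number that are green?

Punnett square for Gg × Gg:
Offspring genotypes: 1 GG, 2 Gg, 1 gg
green: 3, albino: 1
green: 3 out of 4 → fraction 3/4
Expected count = 3/4 × 36 = 27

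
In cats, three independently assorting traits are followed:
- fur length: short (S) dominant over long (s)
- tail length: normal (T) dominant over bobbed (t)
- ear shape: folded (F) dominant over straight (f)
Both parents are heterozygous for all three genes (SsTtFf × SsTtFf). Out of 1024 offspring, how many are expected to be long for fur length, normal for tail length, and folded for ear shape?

Trihybrid cross: SsTtFf × SsTtFf
Each trait segregates independently with a 3:1 phenotypic ratio, so each gene contributes 3/4 (dominant) or 1/4 (recessive).
Target: long (fur length), normal (tail length), folded (ear shape)
Probability = product of independent per-trait probabilities
= 1/4 × 3/4 × 3/4 = 9/64
Expected count = 9/64 × 1024 = 144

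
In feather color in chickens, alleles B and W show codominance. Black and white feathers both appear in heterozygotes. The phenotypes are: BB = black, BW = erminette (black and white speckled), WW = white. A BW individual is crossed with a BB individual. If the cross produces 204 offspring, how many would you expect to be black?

Punnett square for BW × BB:
Offspring genotypes: 2 BB, 2 BW
Phenotype counts: 2 black, 2 erminette (black and white speckled)
black: 2 out of 4 → fraction 1/2
Expected count = 1/2 × 204 = 102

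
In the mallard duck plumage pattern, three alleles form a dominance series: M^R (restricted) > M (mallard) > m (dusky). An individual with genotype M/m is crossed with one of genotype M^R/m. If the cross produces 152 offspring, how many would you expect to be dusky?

Cross: M/m × M^R/m
Allele dominance: M^R > M > m
Offspring genotypes: 1 M^R/M, 1 M/m, 1 M^R/m, 1 m/m
Phenotype counts: 2 restricted, 1 mallard, 1 dusky
dusky: 1 out of 4 → fraction 1/4
Expected count = 1/4 × 152 = 38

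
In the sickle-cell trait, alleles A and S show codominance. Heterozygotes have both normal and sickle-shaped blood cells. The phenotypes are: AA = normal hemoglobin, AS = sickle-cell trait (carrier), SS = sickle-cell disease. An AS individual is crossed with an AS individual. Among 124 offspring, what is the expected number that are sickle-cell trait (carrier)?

Punnett square for AS × AS:
Offspring genotypes: 1 AA, 2 AS, 1 SS
Phenotype counts: 1 normal hemoglobin, 2 sickle-cell trait (carrier), 1 sickle-cell disease
sickle-cell trait (carrier): 2 out of 4 → fraction 1/2
Expected count = 1/2 × 124 = 62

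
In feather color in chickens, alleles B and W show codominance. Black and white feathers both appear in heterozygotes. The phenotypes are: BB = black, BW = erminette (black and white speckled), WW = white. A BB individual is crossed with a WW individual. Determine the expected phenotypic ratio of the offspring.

Punnett square for BB × WW:
Offspring genotypes: 4 BW
Phenotype counts: 4 erminette (black and white speckled)
Ratio: all erminette (black and white speckled)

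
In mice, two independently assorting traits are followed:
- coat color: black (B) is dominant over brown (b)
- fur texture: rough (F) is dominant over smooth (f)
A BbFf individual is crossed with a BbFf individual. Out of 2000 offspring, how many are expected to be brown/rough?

Dihybrid cross BbFf × BbFf — consider each gene separately:
coat color: Bb × Bb → 1 BB, 2 Bb, 1 bb → 3 B_ : 1 bb (out of 4)
fur texture: Ff × Ff → 1 FF, 2 Ff, 1 ff → 3 F_ : 1 ff (out of 4)
Combine (counts out of 4 × 4 = 16): black/rough (B_F_) = 3×3 = 9; black/smooth (B_ff) = 3×1 = 3; brown/rough (bbF_) = 1×3 = 3; brown/smooth (bbff) = 1×1 = 1
Phenotype counts (out of 16): 9 black/rough, 3 black/smooth, 3 brown/rough, 1 brown/smooth
brown/rough: 3 out of 16 → fraction 3/16
Expected count = 3/16 × 2000 = 375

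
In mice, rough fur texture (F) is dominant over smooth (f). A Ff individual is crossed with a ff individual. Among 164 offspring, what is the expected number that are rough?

Punnett square for Ff × ff:
Offspring genotypes: 2 Ff, 2 ff
rough: 2, smooth: 2
rough: 2 out of 4 → fraction 1/2
Expected count = 1/2 × 164 = 82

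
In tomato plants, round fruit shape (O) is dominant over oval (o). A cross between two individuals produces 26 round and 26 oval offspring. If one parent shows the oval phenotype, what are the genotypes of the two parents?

Observed offspring: 26 round, 26 oval
The observed ratio simplifies to 1:1. One parent shows oval, so its genotype must be oo. A 1:1 offspring split requires the other parent to be heterozygous (Oo).
Parent genotypes: oo × Oo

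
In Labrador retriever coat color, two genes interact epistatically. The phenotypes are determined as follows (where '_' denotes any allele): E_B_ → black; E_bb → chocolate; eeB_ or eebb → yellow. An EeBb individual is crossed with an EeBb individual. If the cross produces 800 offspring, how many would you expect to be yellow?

Cross: EeBb × EeBb — consider each gene separately:
E gene: Ee × Ee → 1 EE, 2 Ee, 1 ee → 3 E_ : 1 ee (out of 4)
B gene: Bb × Bb → 1 BB, 2 Bb, 1 bb → 3 B_ : 1 bb (out of 4)
Genotype classes (out of 4 × 4 = 16): E_B_ = 3×3 = 9; E_bb = 3×1 = 3; eeB_ = 1×3 = 3; eebb = 1×1 = 1
Apply the phenotype rules: E_B_ (9) → black; E_bb (3) → chocolate; eeB_ (3) + eebb (1) → yellow
Phenotype counts (out of 16): 9 black, 3 chocolate, 4 yellow
yellow: 4 out of 16 → fraction 1/4
Expected count = 1/4 × 800 = 200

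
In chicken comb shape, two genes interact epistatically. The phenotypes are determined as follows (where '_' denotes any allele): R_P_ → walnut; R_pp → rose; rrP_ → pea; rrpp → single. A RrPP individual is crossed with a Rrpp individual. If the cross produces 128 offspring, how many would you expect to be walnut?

Cross: RrPP × Rrpp — consider each gene separately:
R gene: Rr × Rr → 1 RR, 2 Rr, 1 rr → 3 R_ : 1 rr (out of 4)
P gene: PP × pp → 4 Pp → 4 P_ (out of 4)
Genotype classes (out of 4 × 4 = 16): R_P_ = 3×4 = 12; rrP_ = 1×4 = 4
Apply the phenotype rules: R_P_ (12) → walnut; rrP_ (4) → pea
Phenotype counts (out of 16): 12 walnut, 4 pea
walnut: 12 out of 16 → fraction 3/4
Expected count = 3/4 × 128 = 96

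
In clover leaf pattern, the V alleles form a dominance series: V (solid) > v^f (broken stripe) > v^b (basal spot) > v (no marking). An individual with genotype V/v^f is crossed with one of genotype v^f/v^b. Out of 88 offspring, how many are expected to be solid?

Cross: V/v^f × v^f/v^b
Allele dominance: V > v^f > v^b > v
Offspring genotypes: 1 V/v^f, 1 V/v^b, 1 v^f/v^f, 1 v^f/v^b
Phenotype counts: 2 solid, 2 broken stripe
solid: 2 out of 4 → fraction 1/2
Expected count = 1/2 × 88 = 44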